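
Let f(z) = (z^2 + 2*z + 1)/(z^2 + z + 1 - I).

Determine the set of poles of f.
{-1 - I, I}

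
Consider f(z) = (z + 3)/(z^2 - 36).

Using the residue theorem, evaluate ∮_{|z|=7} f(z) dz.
By the residue theorem, ∮_C f(z) dz = 2πi · (sum of the residues of f at the poles inside |z| = 7).

The denominator factors as (z + 6)*(z - 6), so the singularities of f are simple poles at z = -6, z = 6.
  |-6|² = 36 < 49 = 7², so this pole is inside the contour.
  |6|² = 36 < 49 = 7², so this pole is inside the contour.

With P(z) = z + 3 and Q(z) = z^2 - 36, each pole is simple, so Res(f, z₀) = P(z₀)/Q'(z₀) with Q'(z) = 2*z.
  Res(f, -6) = P(-6)/Q'(-6) = (-3)/(-12) = 1/4
  Res(f, 6) = P(6)/Q'(6) = (9)/(12) = 3/4

Sum of residues inside C: 1
∮_C f(z) dz = 2πi · (1) = 2*I*pi

Final answer: 2*I*pi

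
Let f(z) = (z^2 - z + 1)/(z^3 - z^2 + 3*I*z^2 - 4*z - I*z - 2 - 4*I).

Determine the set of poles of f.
The singularities of f are the zeros of the denominator. Factoring,
  z^3 - z^2 + 3*I*z^2 - 4*z - I*z - 2 - 4*I = (z + 2*I)*(z - 2 + I)*(z + 1)
so the candidates are z = -2*I, z = 2 - I, z = -1.

Check the numerator P(z) = z^2 - z + 1 at each one:
  P(-2*I) = -3 + 2*I ≠ 0, so z = -2*I is a (simple) pole.
  P(2 - I) = 2 - 3*I ≠ 0, so z = 2 - I is a (simple) pole.
  P(-1) = 3 ≠ 0, so z = -1 is a (simple) pole.

Poles of f: {-1, -2*I, 2 - I}

Final answer: {-1, -2*I, 2 - I}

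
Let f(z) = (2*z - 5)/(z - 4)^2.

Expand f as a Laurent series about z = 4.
Put w = z - (4), i.e. z = w + 4. The denominator is w^2, so it suffices to rewrite the numerator in powers of w.

P(z) = 2*z - 5
P(w + 4) = 3 + 2*w

Dividing each term by w^2:
  f = 3/w^2 + 2/w

Substituting back w = z - 4:
  f(z) = 3/(z - 4)^2 + 2/(z - 4)

The series is finite because the numerator is a polynomial; the negative powers form the principal part, and the coefficient of 1/(z - 4) gives Res(f, 4) = 2.

Final answer: 3/(z - 4)^2 + 2/(z - 4)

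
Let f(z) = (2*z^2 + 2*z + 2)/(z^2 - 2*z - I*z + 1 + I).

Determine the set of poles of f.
The singularities of f are the zeros of the denominator. Factoring,
  z^2 - 2*z - I*z + 1 + I = (z - 1 - I)*(z - 1)
so the candidates are z = 1 + I, z = 1.

Check the numerator P(z) = 2*z^2 + 2*z + 2 at each one:
  P(1 + I) = 4 + 6*I ≠ 0, so z = 1 + I is a (simple) pole.
  P(1) = 6 ≠ 0, so z = 1 is a (simple) pole.

Poles of f: {1, 1 + I}

Final answer: {1, 1 + I}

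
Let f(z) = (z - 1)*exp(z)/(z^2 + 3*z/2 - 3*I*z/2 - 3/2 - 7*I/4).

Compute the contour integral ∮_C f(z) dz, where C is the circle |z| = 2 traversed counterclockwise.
By the residue theorem, ∮_C f(z) dz = 2πi · (sum of the residues of f at the poles inside |z| = 2).

The denominator factors as (z + 2 - I/2)*(z - 1/2 - I), so the singularities of f are simple poles at z = -2 + I/2, z = 1/2 + I.
  |-2 + I/2|² = 17/4 > 4 = 2², so this pole is outside the contour.
  |1/2 + I|² = 5/4 < 4 = 2², so this pole is inside the contour.

With P(z) = (z - 1)*exp(z) and Q(z) = z^2 + 3*z/2 - 3*I*z/2 - 3/2 - 7*I/4, each pole is simple, so Res(f, z₀) = P(z₀)/Q'(z₀) with Q'(z) = 2*z + 3/2 - 3*I/2.
  Res(f, 1/2 + I) = P(1/2 + I)/Q'(1/2 + I) = ((-1/2 + I)*exp(1/2 + I))/(5/2 + I/2) = (-3/26 + 11*I/26)*exp(1/2 + I)

∮_C f(z) dz = 2πi · ((-3/26 + 11*I/26)*exp(1/2 + I)) = pi*(-11/13 - 3*I/13)*exp(1/2 + I)

Final answer: pi*(-11/13 - 3*I/13)*exp(1/2 + I)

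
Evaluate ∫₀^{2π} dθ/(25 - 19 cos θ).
sqrt(66)*pi/66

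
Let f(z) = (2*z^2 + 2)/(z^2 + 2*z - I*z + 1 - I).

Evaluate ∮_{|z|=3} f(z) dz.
By the residue theorem, ∮_C f(z) dz = 2πi · (sum of the residues of f at the poles inside |z| = 3).

The denominator factors as (z + 1 - I)*(z + 1), so the singularities of f are simple poles at z = -1 + I, z = -1.
  |-1 + I|² = 2 < 9 = 3², so this pole is inside the contour.
  |-1|² = 1 < 9 = 3², so this pole is inside the contour.

With P(z) = 2*z^2 + 2 and Q(z) = z^2 + 2*z - I*z + 1 - I, each pole is simple, so Res(f, z₀) = P(z₀)/Q'(z₀) with Q'(z) = 2*z + 2 - I.
  Res(f, -1 + I) = P(-1 + I)/Q'(-1 + I) = (2 - 4*I)/(I) = -4 - 2*I
  Res(f, -1) = P(-1)/Q'(-1) = (4)/(-I) = 4*I

Sum of residues inside C: -4 + 2*I
∮_C f(z) dz = 2πi · (-4 + 2*I) = pi*(-4 - 8*I)

Final answer: pi*(-4 - 8*I)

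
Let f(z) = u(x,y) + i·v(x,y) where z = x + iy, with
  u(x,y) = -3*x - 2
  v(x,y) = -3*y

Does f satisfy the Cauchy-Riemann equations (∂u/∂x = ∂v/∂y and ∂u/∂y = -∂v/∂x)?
∂u/∂x = -3
∂v/∂y = -3
∂u/∂y = 0
∂v/∂x = 0
∂u/∂x = ∂v/∂y and ∂u/∂y = -∂v/∂x hold identically; f is analytic.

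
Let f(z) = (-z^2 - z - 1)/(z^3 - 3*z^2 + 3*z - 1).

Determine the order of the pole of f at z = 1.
Factor the denominator:
  z^3 - 3*z^2 + 3*z - 1 = (z - 1)^3

The numerator P(z) = -z^2 - z - 1 has P(1) = -3 ≠ 0, so no factor of (z - 1) cancels.
Near z = 1 we can therefore write f(z) = g(z)/(z - 1)^3 with g analytic at 1 and g(1) ≠ 0 (g is just the numerator).

Hence z = 1 is a pole of order 3.

Final answer: 3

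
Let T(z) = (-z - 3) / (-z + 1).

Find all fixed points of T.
{-1, 3}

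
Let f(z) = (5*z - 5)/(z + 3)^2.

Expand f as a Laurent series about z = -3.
Put w = z - (-3), i.e. z = w - 3. The denominator is w^2, so it suffices to rewrite the numerator in powers of w.

P(z) = 5*z - 5
P(w - 3) = -20 + 5*w

Dividing each term by w^2:
  f = -20/w^2 + 5/w

Substituting back w = z + 3:
  f(z) = -20/(z + 3)^2 + 5/(z + 3)

The series is finite because the numerator is a polynomial; the negative powers form the principal part, and the coefficient of 1/(z + 3) gives Res(f, -3) = 5.

Final answer: -20/(z + 3)^2 + 5/(z + 3)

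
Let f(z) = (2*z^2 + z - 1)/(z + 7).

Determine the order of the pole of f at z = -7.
Factor the denominator:
  z + 7 = (z + 7)

The numerator P(z) = 2*z^2 + z - 1 has P(-7) = 90 ≠ 0, so no factor of (z + 7) cancels.
Near z = -7 we can therefore write f(z) = g(z)/(z + 7) with g analytic at -7 and g(-7) ≠ 0 (g is just the numerator).

Hence z = -7 is a pole of order 1.

Final answer: 1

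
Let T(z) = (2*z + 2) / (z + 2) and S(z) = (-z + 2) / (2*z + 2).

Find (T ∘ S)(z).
(2*z + 8)/(3*z + 6)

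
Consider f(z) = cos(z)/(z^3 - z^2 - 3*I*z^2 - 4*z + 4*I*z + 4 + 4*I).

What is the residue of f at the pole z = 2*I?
-cosh(2)/4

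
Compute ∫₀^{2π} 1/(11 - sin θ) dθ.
Call the integral J. The integrand is 2π-periodic and we integrate over a full period, so shifting θ does not change the value (θ → θ + π/2 turns sin θ into cos θ; θ → θ + π flips the sign of the trig term). Hence
  J = ∫₀^{2π} dθ/(11 + cos θ).
Put z = e^{iθ}: then cos θ = (z + 1/z)/2, dθ = dz/(iz), and z runs once counterclockwise around |z| = 1:
  J = ∮_{|z|=1} 1/(11 + (z + 1/z)/2) · dz/(iz) = (2/i) ∮_{|z|=1} dz/(z^2 + 22*z + 1).
The roots of z^2 + 22*z + 1 are z = (-11 ± sqrt(11^2 - 1^2)), with sqrt(120) = 2*sqrt(30); their product is 1, so only z₊ = -11 + 2*sqrt(30) lies inside the unit circle (z₋ = -11 - 2*sqrt(30) lies outside).
z₊ is a simple zero of q(z) = z^2 + 22*z + 1, so Res(1/q, z₊) = 1/q'(z₊) with q'(z) = 2*z + 22; and q'(z₊) = (z₊ - z₋) = 4*sqrt(30).
Therefore J = (2/i) · 2πi · 1/(4*sqrt(30)) = 2*pi/(2*sqrt(30)) = sqrt(30)*pi/30

Final answer: sqrt(30)*pi/30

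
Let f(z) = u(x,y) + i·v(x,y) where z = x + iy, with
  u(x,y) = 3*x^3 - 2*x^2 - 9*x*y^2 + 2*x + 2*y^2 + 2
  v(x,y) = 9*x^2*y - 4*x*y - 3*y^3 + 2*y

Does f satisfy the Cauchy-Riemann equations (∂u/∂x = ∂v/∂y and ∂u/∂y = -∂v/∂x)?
∂u/∂x = 9*x^2 - 4*x - 9*y^2 + 2
∂v/∂y = 9*x^2 - 4*x - 9*y^2 + 2
∂u/∂y = -18*x*y + 4*y
∂v/∂x = 18*x*y - 4*y
∂u/∂x = ∂v/∂y and ∂u/∂y = -∂v/∂x hold identically; f is analytic.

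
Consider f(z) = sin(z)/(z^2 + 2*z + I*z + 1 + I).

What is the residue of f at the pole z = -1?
Write f(z) = P(z)/Q(z) with P(z) = sin(z) and Q(z) = z^2 + 2*z + I*z + 1 + I.
The denominator factors as Q(z) = (z + 1 + I)*(z + 1), so z = -1 is a simple zero of Q and P is analytic there; z = -1 is therefore a simple pole and
  Res(f, z₀) = P(z₀)/Q'(z₀).

Q'(z) = 2*z + 2 + I, so Q'(-1) = I.
P(-1) = -sin(1).

Res(f, -1) = (-sin(1))/(I) = I*sin(1)

Final answer: I*sin(1)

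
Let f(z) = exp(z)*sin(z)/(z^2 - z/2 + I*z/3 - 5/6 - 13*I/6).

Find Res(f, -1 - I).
(18/65 - 12*I/65)*exp(-1 - I)*sin(1 + I)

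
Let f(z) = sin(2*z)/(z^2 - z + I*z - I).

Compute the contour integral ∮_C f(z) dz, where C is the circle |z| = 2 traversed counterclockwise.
By the residue theorem, ∮_C f(z) dz = 2πi · (sum of the residues of f at the poles inside |z| = 2).

The denominator factors as (z + I)*(z - 1), so the singularities of f are simple poles at z = -I, z = 1.
  |-I|² = 1 < 4 = 2², so this pole is inside the contour.
  |1|² = 1 < 4 = 2², so this pole is inside the contour.

With P(z) = sin(2*z) and Q(z) = z^2 - z + I*z - I, each pole is simple, so Res(f, z₀) = P(z₀)/Q'(z₀) with Q'(z) = 2*z - 1 + I.
  Res(f, -I) = P(-I)/Q'(-I) = (-I*sinh(2))/(-1 - I) = (1/2 + I/2)*sinh(2)
  Res(f, 1) = P(1)/Q'(1) = (sin(2))/(1 + I) = (1/2 - I/2)*sin(2)

Sum of residues inside C: (1/2 - I/2)*sin(2) + (1/2 + I/2)*sinh(2)
∮_C f(z) dz = 2πi · ((1/2 - I/2)*sin(2) + (1/2 + I/2)*sinh(2)) = pi*(1 + I)*sin(2) + pi*(-1 + I)*sinh(2)

Final answer: pi*(1 + I)*sin(2) + pi*(-1 + I)*sinh(2)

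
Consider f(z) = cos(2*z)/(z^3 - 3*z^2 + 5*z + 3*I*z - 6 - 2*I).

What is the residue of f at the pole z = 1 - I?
(-1/10 - 3*I/10)*cos(2 - 2*I)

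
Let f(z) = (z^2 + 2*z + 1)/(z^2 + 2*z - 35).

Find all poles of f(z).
The singularities of f are the zeros of the denominator. Factoring,
  z^2 + 2*z - 35 = (z + 7)*(z - 5)
so the candidates are z = -7, z = 5.

Check the numerator P(z) = z^2 + 2*z + 1 at each one:
  P(-7) = 36 ≠ 0, so z = -7 is a (simple) pole.
  P(5) = 36 ≠ 0, so z = 5 is a (simple) pole.

Poles of f: {-7, 5}

Final answer: {-7, 5}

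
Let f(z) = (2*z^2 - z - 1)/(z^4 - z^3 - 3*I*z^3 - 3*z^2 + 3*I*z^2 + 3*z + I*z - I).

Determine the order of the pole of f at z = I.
3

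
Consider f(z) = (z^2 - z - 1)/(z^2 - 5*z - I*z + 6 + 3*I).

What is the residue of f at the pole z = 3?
5/2 + 5*I/2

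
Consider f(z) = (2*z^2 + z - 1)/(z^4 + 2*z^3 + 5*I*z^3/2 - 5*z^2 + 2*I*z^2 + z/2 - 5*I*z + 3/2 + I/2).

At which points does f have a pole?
{-3 - I, -I, -I/2, 1}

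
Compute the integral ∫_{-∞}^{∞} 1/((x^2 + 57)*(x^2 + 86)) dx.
Let f(z) = 1/((z^2 + 57)*(z^2 + 86)). The denominator has no real zeros and deg Q - deg P = 4 ≥ 2, so the integral of f over the upper semicircle |z| = R tends to 0 as R → ∞. Closing the contour in the upper half-plane,
  ∫_{-∞}^{∞} f(x) dx = 2πi · Σ Res(f, z_k)  over the poles with Im z_k > 0.

Zeros of the denominator: z^2 + 57 = 0 gives z = ±sqrt(57)*I; z^2 + 86 = 0 gives z = ±sqrt(86)*I.
Upper half-plane: z = sqrt(57)*I, z = sqrt(86)*I (simple).

Each pole is a simple zero of Q(z) = z^4 + 143*z^2 + 4902, so Res(f, z₀) = P(z₀)/Q'(z₀) with P(z) = 1, Q'(z) = 4*z^3 + 286*z:
  Res(f, sqrt(57)*I) = (1)/(58*sqrt(57)*I) = -sqrt(57)*I/3306
  Res(f, sqrt(86)*I) = (1)/(-58*sqrt(86)*I) = sqrt(86)*I/4988

Sum of residues: I*(-sqrt(57)/3306 + sqrt(86)/4988)
∫_{-∞}^{∞} f(x) dx = 2πi · (I*(-sqrt(57)/3306 + sqrt(86)/4988)) = pi*(-57*sqrt(86) + 86*sqrt(57))/142158

Final answer: pi*(-57*sqrt(86) + 86*sqrt(57))/142158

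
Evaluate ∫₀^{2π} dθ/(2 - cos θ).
Call the integral J. The integrand is 2π-periodic and we integrate over a full period, so shifting θ does not change the value (θ → θ + π flips the sign of the trig term). Hence
  J = ∫₀^{2π} dθ/(2 + cos θ).
Put z = e^{iθ}: then cos θ = (z + 1/z)/2, dθ = dz/(iz), and z runs once counterclockwise around |z| = 1:
  J = ∮_{|z|=1} 1/(2 + (z + 1/z)/2) · dz/(iz) = (2/i) ∮_{|z|=1} dz/(z^2 + 4*z + 1).
The roots of z^2 + 4*z + 1 are z = (-2 ± sqrt(2^2 - 1^2)), with sqrt(3) = sqrt(3); their product is 1, so only z₊ = -2 + sqrt(3) lies inside the unit circle (z₋ = -2 - sqrt(3) lies outside).
z₊ is a simple zero of q(z) = z^2 + 4*z + 1, so Res(1/q, z₊) = 1/q'(z₊) with q'(z) = 2*z + 4; and q'(z₊) = (z₊ - z₋) = 2*sqrt(3).
Therefore J = (2/i) · 2πi · 1/(2*sqrt(3)) = 2*pi/(sqrt(3)) = 2*sqrt(3)*pi/3

Final answer: 2*sqrt(3)*pi/3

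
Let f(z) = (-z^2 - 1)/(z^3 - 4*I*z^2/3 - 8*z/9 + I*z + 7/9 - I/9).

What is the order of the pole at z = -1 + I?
Factor the denominator:
  z^3 - 4*I*z^2/3 - 8*z/9 + I*z + 7/9 - I/9 = (z + 1 - I)*(z - 2/3 + I/3)*(z - 1/3 - 2*I/3)

The numerator P(z) = -z^2 - 1 has P(-1 + I) = -1 + 2*I ≠ 0, so no factor of (z + 1 - I) cancels.
Near z = -1 + I we can therefore write f(z) = g(z)/(z + 1 - I) with g analytic at -1 + I and g(-1 + I) ≠ 0 (g is the numerator divided by the remaining denominator factors).

Hence z = -1 + I is a pole of order 1.

Final answer: 1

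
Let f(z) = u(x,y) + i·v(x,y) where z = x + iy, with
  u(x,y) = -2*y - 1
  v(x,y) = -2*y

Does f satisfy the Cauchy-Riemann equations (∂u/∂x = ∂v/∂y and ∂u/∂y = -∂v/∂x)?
∂u/∂x = 0
∂v/∂y = -2
∂u/∂y = -2
∂v/∂x = 0
∂u/∂x ≠ ∂v/∂y and ∂u/∂y ≠ -∂v/∂x; the Cauchy-Riemann equations are not satisfied, so f is not analytic.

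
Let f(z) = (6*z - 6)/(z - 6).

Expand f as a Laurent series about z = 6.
Put w = z - (6), i.e. z = w + 6. The denominator is w, so it suffices to rewrite the numerator in powers of w.

P(z) = 6*z - 6
P(w + 6) = 30 + 6*w

Dividing each term by w:
  f = 30/w + 6

Substituting back w = z - 6:
  f(z) = 30/(z - 6) + 6

The series is finite because the numerator is a polynomial; the negative powers form the principal part, and the coefficient of 1/(z - 6) gives Res(f, 6) = 30.

Final answer: 30/(z - 6) + 6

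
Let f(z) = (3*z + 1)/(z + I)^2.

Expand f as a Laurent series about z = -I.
(1 - 3*I)/(z + I)^2 + 3/(z + I)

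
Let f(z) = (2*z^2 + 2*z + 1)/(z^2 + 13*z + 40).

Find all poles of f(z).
The singularities of f are the zeros of the denominator. Factoring,
  z^2 + 13*z + 40 = (z + 8)*(z + 5)
so the candidates are z = -8, z = -5.

Check the numerator P(z) = 2*z^2 + 2*z + 1 at each one:
  P(-8) = 113 ≠ 0, so z = -8 is a (simple) pole.
  P(-5) = 41 ≠ 0, so z = -5 is a (simple) pole.

Poles of f: {-8, -5}

Final answer: {-8, -5}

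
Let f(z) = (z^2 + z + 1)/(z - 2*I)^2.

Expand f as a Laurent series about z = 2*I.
(-3 + 2*I)/(z - 2*I)^2 + (1 + 4*I)/(z - 2*I) + 1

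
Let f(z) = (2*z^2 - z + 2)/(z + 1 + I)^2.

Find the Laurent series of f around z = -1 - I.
Put w = z - (-1 - I), i.e. z = w - 1 - I. The denominator is w^2, so it suffices to rewrite the numerator in powers of w.

P(z) = 2*z^2 - z + 2
P(w - 1 - I) = 3 + 5*I + (-5 - 4*I)*w + 2*w^2

Dividing each term by w^2:
  f = (3 + 5*I)/w^2 + (-5 - 4*I)/w + 2

Substituting back w = z + 1 + I:
  f(z) = (3 + 5*I)/(z + 1 + I)^2 + (-5 - 4*I)/(z + 1 + I) + 2

The series is finite because the numerator is a polynomial; the negative powers form the principal part, and the coefficient of 1/(z + 1 + I) gives Res(f, -1 - I) = -5 - 4*I.

Final answer: (3 + 5*I)/(z + 1 + I)^2 + (-5 - 4*I)/(z + 1 + I) + 2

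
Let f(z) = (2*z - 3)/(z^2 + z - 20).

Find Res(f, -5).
Write f(z) = P(z)/Q(z) with P(z) = 2*z - 3 and Q(z) = z^2 + z - 20.
The denominator factors as Q(z) = (z + 5)*(z - 4), so z = -5 is a simple zero of Q and P is analytic there; z = -5 is therefore a simple pole and
  Res(f, z₀) = P(z₀)/Q'(z₀).

Q'(z) = 2*z + 1, so Q'(-5) = -9.
P(-5) = -13.

Res(f, -5) = (-13)/(-9) = 13/9

Final answer: 13/9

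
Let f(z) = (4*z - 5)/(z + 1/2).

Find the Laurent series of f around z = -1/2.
Put w = z - (-1/2), i.e. z = w - 1/2. The denominator is w, so it suffices to rewrite the numerator in powers of w.

P(z) = 4*z - 5
P(w - 1/2) = -7 + 4*w

Dividing each term by w:
  f = -7/w + 4

Substituting back w = z + 1/2:
  f(z) = -7/(z + 1/2) + 4

The series is finite because the numerator is a polynomial; the negative powers form the principal part, and the coefficient of 1/(z + 1/2) gives Res(f, -1/2) = -7.

Final answer: -7/(z + 1/2) + 4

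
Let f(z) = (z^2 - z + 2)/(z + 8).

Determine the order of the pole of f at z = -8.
Factor the denominator:
  z + 8 = (z + 8)

The numerator P(z) = z^2 - z + 2 has P(-8) = 74 ≠ 0, so no factor of (z + 8) cancels.
Near z = -8 we can therefore write f(z) = g(z)/(z + 8) with g analytic at -8 and g(-8) ≠ 0 (g is just the numerator).

Hence z = -8 is a pole of order 1.

Final answer: 1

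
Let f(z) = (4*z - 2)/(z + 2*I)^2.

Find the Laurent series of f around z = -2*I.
Put w = z - (-2*I), i.e. z = w - 2*I. The denominator is w^2, so it suffices to rewrite the numerator in powers of w.

P(z) = 4*z - 2
P(w - 2*I) = -2 - 8*I + 4*w

Dividing each term by w^2:
  f = (-2 - 8*I)/w^2 + 4/w

Substituting back w = z + 2*I:
  f(z) = (-2 - 8*I)/(z + 2*I)^2 + 4/(z + 2*I)

The series is finite because the numerator is a polynomial; the negative powers form the principal part, and the coefficient of 1/(z + 2*I) gives Res(f, -2*I) = 4.

Final answer: (-2 - 8*I)/(z + 2*I)^2 + 4/(z + 2*I)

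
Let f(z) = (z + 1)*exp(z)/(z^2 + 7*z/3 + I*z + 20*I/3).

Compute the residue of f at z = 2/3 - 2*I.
Write f(z) = P(z)/Q(z) with P(z) = (z + 1)*exp(z) and Q(z) = z^2 + 7*z/3 + I*z + 20*I/3.
The denominator factors as Q(z) = (z - 2/3 + 2*I)*(z + 3 - I), so z = 2/3 - 2*I is a simple zero of Q and P is analytic there; z = 2/3 - 2*I is therefore a simple pole and
  Res(f, z₀) = P(z₀)/Q'(z₀).

Q'(z) = 2*z + 7/3 + I, so Q'(2/3 - 2*I) = 11/3 - 3*I.
P(2/3 - 2*I) = (5/3 - 2*I)*exp(2/3 - 2*I).

Res(f, 2/3 - 2*I) = ((5/3 - 2*I)*exp(2/3 - 2*I))/(11/3 - 3*I) = (109/202 - 21*I/202)*exp(2/3 - 2*I)

Final answer: (109/202 - 21*I/202)*exp(2/3 - 2*I)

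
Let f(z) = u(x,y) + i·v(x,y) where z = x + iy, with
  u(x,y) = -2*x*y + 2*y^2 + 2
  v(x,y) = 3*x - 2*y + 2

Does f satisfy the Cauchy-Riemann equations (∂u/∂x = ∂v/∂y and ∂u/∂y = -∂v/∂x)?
∂u/∂x = -2*y
∂v/∂y = -2
∂u/∂y = -2*x + 4*y
∂v/∂x = 3
∂u/∂x ≠ ∂v/∂y and ∂u/∂y ≠ -∂v/∂x; the Cauchy-Riemann equations are not satisfied, so f is not analytic.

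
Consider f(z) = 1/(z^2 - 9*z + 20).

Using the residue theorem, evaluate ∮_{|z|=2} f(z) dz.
0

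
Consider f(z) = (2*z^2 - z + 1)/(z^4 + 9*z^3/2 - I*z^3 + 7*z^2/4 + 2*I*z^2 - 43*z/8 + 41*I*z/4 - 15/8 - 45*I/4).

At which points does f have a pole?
The singularities of f are the zeros of the denominator. Factoring,
  z^4 + 9*z^3/2 - I*z^3 + 7*z^2/4 + 2*I*z^2 - 43*z/8 + 41*I*z/4 - 15/8 - 45*I/4 = (z + 3 - 3*I/2)*(z - 1/2 + I)*(z - 1)*(z + 3 - I/2)
so the candidates are z = -3 + 3*I/2, z = 1/2 - I, z = 1, z = -3 + I/2.

Check the numerator P(z) = 2*z^2 - z + 1 at each one:
  P(-3 + 3*I/2) = 35/2 - 39*I/2 ≠ 0, so z = -3 + 3*I/2 is a (simple) pole.
  P(1/2 - I) = -1 - I ≠ 0, so z = 1/2 - I is a (simple) pole.
  P(1) = 2 ≠ 0, so z = 1 is a (simple) pole.
  P(-3 + I/2) = 43/2 - 13*I/2 ≠ 0, so z = -3 + I/2 is a (simple) pole.

Poles of f: {-3 + I/2, -3 + 3*I/2, 1/2 - I, 1}

Final answer: {-3 + I/2, -3 + 3*I/2, 1/2 - I, 1}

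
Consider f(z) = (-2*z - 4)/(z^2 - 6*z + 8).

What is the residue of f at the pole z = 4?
Write f(z) = P(z)/Q(z) with P(z) = -2*z - 4 and Q(z) = z^2 - 6*z + 8.
The denominator factors as Q(z) = (z - 4)*(z - 2), so z = 4 is a simple zero of Q and P is analytic there; z = 4 is therefore a simple pole and
  Res(f, z₀) = P(z₀)/Q'(z₀).

Q'(z) = 2*z - 6, so Q'(4) = 2.
P(4) = -12.

Res(f, 4) = (-12)/(2) = -6

Final answer: -6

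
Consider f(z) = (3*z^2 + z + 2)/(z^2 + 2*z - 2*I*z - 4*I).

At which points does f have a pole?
The singularities of f are the zeros of the denominator. Factoring,
  z^2 + 2*z - 2*I*z - 4*I = (z - 2*I)*(z + 2)
so the candidates are z = 2*I, z = -2.

Check the numerator P(z) = 3*z^2 + z + 2 at each one:
  P(2*I) = -10 + 2*I ≠ 0, so z = 2*I is a (simple) pole.
  P(-2) = 12 ≠ 0, so z = -2 is a (simple) pole.

Poles of f: {-2, 2*I}

Final answer: {-2, 2*I}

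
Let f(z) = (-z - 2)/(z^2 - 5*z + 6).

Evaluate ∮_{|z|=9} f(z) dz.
-2*I*pi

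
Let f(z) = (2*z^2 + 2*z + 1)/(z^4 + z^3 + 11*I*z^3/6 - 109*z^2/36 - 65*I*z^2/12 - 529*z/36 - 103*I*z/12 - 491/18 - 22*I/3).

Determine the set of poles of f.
{-2 - 3*I, -3/2 - 2*I/3, -1/2 + 3*I/2, 3 + I/3}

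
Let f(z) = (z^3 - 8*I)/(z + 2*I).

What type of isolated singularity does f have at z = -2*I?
The numerator vanishes at z = -2*I ((-2*I)^3 = 8*I), so it is divisible by z + 2*I:
  z^3 - 8*I = (z + 2*I)*(z^2 - 2*I*z - 4)
Hence for z ≠ -2*I, f(z) = z^2 - 2*I*z - 4, a polynomial, and lim_{z→-2*I} f(z) = -12 is finite.
So the singularity is removable.

Final answer: removable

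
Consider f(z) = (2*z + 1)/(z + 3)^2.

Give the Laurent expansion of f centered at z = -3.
Put w = z - (-3), i.e. z = w - 3. The denominator is w^2, so it suffices to rewrite the numerator in powers of w.

P(z) = 2*z + 1
P(w - 3) = -5 + 2*w

Dividing each term by w^2:
  f = -5/w^2 + 2/w

Substituting back w = z + 3:
  f(z) = -5/(z + 3)^2 + 2/(z + 3)

The series is finite because the numerator is a polynomial; the negative powers form the principal part, and the coefficient of 1/(z + 3) gives Res(f, -3) = 2.

Final answer: -5/(z + 3)^2 + 2/(z + 3)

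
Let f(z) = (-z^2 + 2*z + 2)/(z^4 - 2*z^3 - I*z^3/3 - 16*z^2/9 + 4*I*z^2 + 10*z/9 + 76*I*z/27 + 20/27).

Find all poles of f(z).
{-2/3, -1/3 + I, I/3, 3 - I}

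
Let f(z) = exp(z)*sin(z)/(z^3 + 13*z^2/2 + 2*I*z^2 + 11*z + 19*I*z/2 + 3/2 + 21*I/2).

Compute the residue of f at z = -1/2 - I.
(-4/29 - 8*I/145)*exp(-1/2 - I)*sin(1/2 + I)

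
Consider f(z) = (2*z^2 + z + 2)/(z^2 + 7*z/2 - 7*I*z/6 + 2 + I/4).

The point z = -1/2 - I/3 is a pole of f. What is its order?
Factor the denominator:
  z^2 + 7*z/2 - 7*I*z/6 + 2 + I/4 = (z + 1/2 + I/3)*(z + 3 - 3*I/2)

The numerator P(z) = 2*z^2 + z + 2 has P(-1/2 - I/3) = 16/9 + I/3 ≠ 0, so no factor of (z + 1/2 + I/3) cancels.
Near z = -1/2 - I/3 we can therefore write f(z) = g(z)/(z + 1/2 + I/3) with g analytic at -1/2 - I/3 and g(-1/2 - I/3) ≠ 0 (g is the numerator divided by the remaining denominator factors).

Hence z = -1/2 - I/3 is a pole of order 1.

Final answer: 1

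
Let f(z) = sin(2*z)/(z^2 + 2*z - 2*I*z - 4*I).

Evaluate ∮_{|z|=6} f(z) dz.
By the residue theorem, ∮_C f(z) dz = 2πi · (sum of the residues of f at the poles inside |z| = 6).

The denominator factors as (z + 2)*(z - 2*I), so the singularities of f are simple poles at z = -2, z = 2*I.
  |-2|² = 4 < 36 = 6², so this pole is inside the contour.
  |2*I|² = 4 < 36 = 6², so this pole is inside the contour.

With P(z) = sin(2*z) and Q(z) = z^2 + 2*z - 2*I*z - 4*I, each pole is simple, so Res(f, z₀) = P(z₀)/Q'(z₀) with Q'(z) = 2*z + 2 - 2*I.
  Res(f, -2) = P(-2)/Q'(-2) = (-sin(4))/(-2 - 2*I) = (1/4 - I/4)*sin(4)
  Res(f, 2*I) = P(2*I)/Q'(2*I) = (I*sinh(4))/(2 + 2*I) = (1/4 + I/4)*sinh(4)

Sum of residues inside C: (1/4 - I/4)*sin(4) + (1/4 + I/4)*sinh(4)
∮_C f(z) dz = 2πi · ((1/4 - I/4)*sin(4) + (1/4 + I/4)*sinh(4)) = pi*(1/2 + I/2)*sin(4) + pi*(-1/2 + I/2)*sinh(4)

Final answer: pi*(1/2 + I/2)*sin(4) + pi*(-1/2 + I/2)*sinh(4)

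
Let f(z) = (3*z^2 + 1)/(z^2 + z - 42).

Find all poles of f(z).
The singularities of f are the zeros of the denominator. Factoring,
  z^2 + z - 42 = (z + 7)*(z - 6)
so the candidates are z = -7, z = 6.

Check the numerator P(z) = 3*z^2 + 1 at each one:
  P(-7) = 148 ≠ 0, so z = -7 is a (simple) pole.
  P(6) = 109 ≠ 0, so z = 6 is a (simple) pole.

Poles of f: {-7, 6}

Final answer: {-7, 6}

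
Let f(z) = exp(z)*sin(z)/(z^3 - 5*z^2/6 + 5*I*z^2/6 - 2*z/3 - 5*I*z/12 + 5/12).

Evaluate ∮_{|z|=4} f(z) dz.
pi*(60/53 - 108*I/53)*exp(1/2)*sin(1/2) + pi*(-936/5353 - 5184*I/5353)*exp(-2/3 - I/3)*sin(2/3 + I/3) + pi*(-132/101 + 108*I/101)*exp(1 - I/2)*sin(1 - I/2)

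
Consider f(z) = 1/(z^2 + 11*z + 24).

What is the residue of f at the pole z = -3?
1/5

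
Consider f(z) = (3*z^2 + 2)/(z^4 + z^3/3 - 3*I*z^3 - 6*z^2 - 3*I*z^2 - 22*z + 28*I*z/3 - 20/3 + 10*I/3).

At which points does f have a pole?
The singularities of f are the zeros of the denominator. Factoring,
  z^4 + z^3/3 - 3*I*z^3 - 6*z^2 - 3*I*z^2 - 22*z + 28*I*z/3 - 20/3 + 10*I/3 = (z + 1/3)*(z + 1 - 3*I)*(z - 3 - I)*(z + 2 + I)
so the candidates are z = -1/3, z = -1 + 3*I, z = 3 + I, z = -2 - I.

Check the numerator P(z) = 3*z^2 + 2 at each one:
  P(-1/3) = 7/3 ≠ 0, so z = -1/3 is a (simple) pole.
  P(-1 + 3*I) = -22 - 18*I ≠ 0, so z = -1 + 3*I is a (simple) pole.
  P(3 + I) = 26 + 18*I ≠ 0, so z = 3 + I is a (simple) pole.
  P(-2 - I) = 11 + 12*I ≠ 0, so z = -2 - I is a (simple) pole.

Poles of f: {-2 - I, -1 + 3*I, -1/3, 3 + I}

Final answer: {-2 - I, -1 + 3*I, -1/3, 3 + I}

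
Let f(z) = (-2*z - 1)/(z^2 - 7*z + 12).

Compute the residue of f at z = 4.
-9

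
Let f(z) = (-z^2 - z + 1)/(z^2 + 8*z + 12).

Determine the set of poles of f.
The singularities of f are the zeros of the denominator. Factoring,
  z^2 + 8*z + 12 = (z + 2)*(z + 6)
so the candidates are z = -2, z = -6.

Check the numerator P(z) = -z^2 - z + 1 at each one:
  P(-2) = -1 ≠ 0, so z = -2 is a (simple) pole.
  P(-6) = -29 ≠ 0, so z = -6 is a (simple) pole.

Poles of f: {-6, -2}

Final answer: {-6, -2}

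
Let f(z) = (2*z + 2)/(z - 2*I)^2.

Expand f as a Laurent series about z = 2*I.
Put w = z - (2*I), i.e. z = w + 2*I. The denominator is w^2, so it suffices to rewrite the numerator in powers of w.

P(z) = 2*z + 2
P(w + 2*I) = 2 + 4*I + 2*w

Dividing each term by w^2:
  f = (2 + 4*I)/w^2 + 2/w

Substituting back w = z - 2*I:
  f(z) = (2 + 4*I)/(z - 2*I)^2 + 2/(z - 2*I)

The series is finite because the numerator is a polynomial; the negative powers form the principal part, and the coefficient of 1/(z - 2*I) gives Res(f, 2*I) = 2.

Final answer: (2 + 4*I)/(z - 2*I)^2 + 2/(z - 2*I)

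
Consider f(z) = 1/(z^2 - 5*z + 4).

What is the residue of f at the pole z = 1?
-1/3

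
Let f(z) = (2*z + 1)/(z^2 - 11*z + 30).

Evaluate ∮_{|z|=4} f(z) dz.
By the residue theorem, ∮_C f(z) dz = 2πi · (sum of the residues of f at the poles inside |z| = 4).

The denominator factors as (z - 6)*(z - 5), so the singularities of f are simple poles at z = 6, z = 5.
  |6|² = 36 > 16 = 4², so this pole is outside the contour.
  |5|² = 25 > 16 = 4², so this pole is outside the contour.

No pole lies inside the contour, so f is analytic on and inside C and the integral is 0 (Cauchy's theorem).

Final answer: 0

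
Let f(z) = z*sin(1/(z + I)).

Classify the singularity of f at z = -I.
Let u = z + I. Then
  sin(1/u) = Σ_{k≥0} (-1)^k (1)^(2k+1)/((2k+1)!·u^(2k+1)) = 1/u - 1/(6*u^3) + 1/(120*u^5) + ...
which has infinitely many negative powers of u, so sin(1/(z + I)) has an essential singularity at z = -I.
The extra factor z is a nonzero polynomial; if the product had at most a pole at z = -I, dividing by that polynomial would leave sin(1/(z + I)) with at most a pole too — contradiction. (Equivalently, the product's Laurent series still has infinitely many negative powers.)
So the singularity is essential.

Final answer: essential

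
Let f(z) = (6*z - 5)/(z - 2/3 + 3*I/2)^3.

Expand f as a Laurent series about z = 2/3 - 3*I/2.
Put w = z - (2/3 - 3*I/2), i.e. z = w + 2/3 - 3*I/2. The denominator is w^3, so it suffices to rewrite the numerator in powers of w.

P(z) = 6*z - 5
P(w + 2/3 - 3*I/2) = -1 - 9*I + 6*w

Dividing each term by w^3:
  f = (-1 - 9*I)/w^3 + 6/w^2

Substituting back w = z - 2/3 + 3*I/2:
  f(z) = (-1 - 9*I)/(z - 2/3 + 3*I/2)^3 + 6/(z - 2/3 + 3*I/2)^2

The series is finite because the numerator is a polynomial; the negative powers form the principal part.

Final answer: (-1 - 9*I)/(z - 2/3 + 3*I/2)^3 + 6/(z - 2/3 + 3*I/2)^2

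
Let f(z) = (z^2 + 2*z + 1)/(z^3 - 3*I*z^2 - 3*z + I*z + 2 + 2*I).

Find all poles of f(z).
The singularities of f are the zeros of the denominator. Factoring,
  z^3 - 3*I*z^2 - 3*z + I*z + 2 + 2*I = (z + 1 - I)*(z - 2*I)*(z - 1)
so the candidates are z = -1 + I, z = 2*I, z = 1.

Check the numerator P(z) = z^2 + 2*z + 1 at each one:
  P(-1 + I) = -1 ≠ 0, so z = -1 + I is a (simple) pole.
  P(2*I) = -3 + 4*I ≠ 0, so z = 2*I is a (simple) pole.
  P(1) = 4 ≠ 0, so z = 1 is a (simple) pole.

Poles of f: {-1 + I, 2*I, 1}

Final answer: {-1 + I, 2*I, 1}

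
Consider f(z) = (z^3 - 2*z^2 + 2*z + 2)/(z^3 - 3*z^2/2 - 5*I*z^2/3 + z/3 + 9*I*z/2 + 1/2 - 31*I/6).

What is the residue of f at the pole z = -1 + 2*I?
Write f(z) = P(z)/Q(z) with P(z) = z^3 - 2*z^2 + 2*z + 2 and Q(z) = z^3 - 3*z^2/2 - 5*I*z^2/3 + z/3 + 9*I*z/2 + 1/2 - 31*I/6.
The denominator factors as Q(z) = (z - 3/2 - 2*I/3)*(z + 1 - 2*I)*(z - 1 + I), so z = -1 + 2*I is a simple zero of Q and P is analytic there; z = -1 + 2*I is therefore a simple pole and
  Res(f, z₀) = P(z₀)/Q'(z₀).

Q'(z) = 3*z^2 - 3*z - 10*I*z/3 + 1/3 + 9*I/2, so Q'(-1 + 2*I) = 1 - 61*I/6.
P(-1 + 2*I) = 17 + 10*I.

Res(f, -1 + 2*I) = (17 + 10*I)/(1 - 61*I/6) = -3048/3757 + 6582*I/3757

Final answer: -3048/3757 + 6582*I/3757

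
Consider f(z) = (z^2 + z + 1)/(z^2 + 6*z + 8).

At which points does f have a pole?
The singularities of f are the zeros of the denominator. Factoring,
  z^2 + 6*z + 8 = (z + 2)*(z + 4)
so the candidates are z = -2, z = -4.

Check the numerator P(z) = z^2 + z + 1 at each one:
  P(-2) = 3 ≠ 0, so z = -2 is a (simple) pole.
  P(-4) = 13 ≠ 0, so z = -4 is a (simple) pole.

Poles of f: {-4, -2}

Final answer: {-4, -2}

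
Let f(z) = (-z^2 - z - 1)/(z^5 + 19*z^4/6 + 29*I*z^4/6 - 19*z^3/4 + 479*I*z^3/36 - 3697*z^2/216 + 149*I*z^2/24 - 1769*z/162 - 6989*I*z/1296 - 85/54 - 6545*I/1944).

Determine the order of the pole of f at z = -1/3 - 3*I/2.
Factor the denominator:
  z^5 + 19*z^4/6 + 29*I*z^4/6 - 19*z^3/4 + 479*I*z^3/36 - 3697*z^2/216 + 149*I*z^2/24 - 1769*z/162 - 6989*I*z/1296 - 85/54 - 6545*I/1944 = (z + 1/3 + 3*I/2)^3*(z + 2/3)*(z + 3/2 + I/3)

The numerator P(z) = -z^2 - z - 1 has P(-1/3 - 3*I/2) = 53/36 + I/2 ≠ 0, so no factor of (z + 1/3 + 3*I/2) cancels.
Near z = -1/3 - 3*I/2 we can therefore write f(z) = g(z)/(z + 1/3 + 3*I/2)^3 with g analytic at -1/3 - 3*I/2 and g(-1/3 - 3*I/2) ≠ 0 (g is the numerator divided by the remaining denominator factors).

Hence z = -1/3 - 3*I/2 is a pole of order 3.

Final answer: 3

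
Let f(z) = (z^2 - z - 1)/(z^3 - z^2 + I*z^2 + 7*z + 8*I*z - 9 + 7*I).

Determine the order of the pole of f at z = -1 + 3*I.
1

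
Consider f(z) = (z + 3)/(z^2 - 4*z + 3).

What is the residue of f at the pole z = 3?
Write f(z) = P(z)/Q(z) with P(z) = z + 3 and Q(z) = z^2 - 4*z + 3.
The denominator factors as Q(z) = (z - 1)*(z - 3), so z = 3 is a simple zero of Q and P is analytic there; z = 3 is therefore a simple pole and
  Res(f, z₀) = P(z₀)/Q'(z₀).

Q'(z) = 2*z - 4, so Q'(3) = 2.
P(3) = 6.

Res(f, 3) = (6)/(2) = 3

Final answer: 3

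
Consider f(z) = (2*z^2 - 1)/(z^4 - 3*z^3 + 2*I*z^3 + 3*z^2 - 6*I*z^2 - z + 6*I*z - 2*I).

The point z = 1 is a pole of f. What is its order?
Factor the denominator:
  z^4 - 3*z^3 + 2*I*z^3 + 3*z^2 - 6*I*z^2 - z + 6*I*z - 2*I = (z - 1)^3*(z + 2*I)

The numerator P(z) = 2*z^2 - 1 has P(1) = 1 ≠ 0, so no factor of (z - 1) cancels.
Near z = 1 we can therefore write f(z) = g(z)/(z - 1)^3 with g analytic at 1 and g(1) ≠ 0 (g is the numerator divided by the remaining denominator factors).

Hence z = 1 is a pole of order 3.

Final answer: 3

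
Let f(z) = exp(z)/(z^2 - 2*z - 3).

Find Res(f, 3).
Write f(z) = P(z)/Q(z) with P(z) = exp(z) and Q(z) = z^2 - 2*z - 3.
The denominator factors as Q(z) = (z + 1)*(z - 3), so z = 3 is a simple zero of Q and P is analytic there; z = 3 is therefore a simple pole and
  Res(f, z₀) = P(z₀)/Q'(z₀).

Q'(z) = 2*z - 2, so Q'(3) = 4.
P(3) = exp(3).

Res(f, 3) = (exp(3))/(4) = exp(3)/4

Final answer: exp(3)/4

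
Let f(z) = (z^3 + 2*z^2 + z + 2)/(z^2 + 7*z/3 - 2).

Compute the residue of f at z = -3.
Write f(z) = P(z)/Q(z) with P(z) = z^3 + 2*z^2 + z + 2 and Q(z) = z^2 + 7*z/3 - 2.
The denominator factors as Q(z) = (z + 3)*(z - 2/3), so z = -3 is a simple zero of Q and P is analytic there; z = -3 is therefore a simple pole and
  Res(f, z₀) = P(z₀)/Q'(z₀).

Q'(z) = 2*z + 7/3, so Q'(-3) = -11/3.
P(-3) = -10.

Res(f, -3) = (-10)/(-11/3) = 30/11

Final answer: 30/11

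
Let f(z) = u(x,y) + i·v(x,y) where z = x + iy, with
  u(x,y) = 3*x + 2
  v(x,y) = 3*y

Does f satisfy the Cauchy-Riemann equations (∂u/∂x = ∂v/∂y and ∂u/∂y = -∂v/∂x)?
∂u/∂x = 3
∂v/∂y = 3
∂u/∂y = 0
∂v/∂x = 0
∂u/∂x = ∂v/∂y and ∂u/∂y = -∂v/∂x hold identically; f is analytic.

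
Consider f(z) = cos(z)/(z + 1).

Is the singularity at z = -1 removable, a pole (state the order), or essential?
Write f(z) = g(z)/(z + 1) with g(z) = cos(z).
g is entire and g(-1) = cos(1) ≠ 0, so no factor of (z + 1) cancels: the Laurent expansion of f about z = -1 starts at the power -1, i.e. lim_{z→z₀} (z - z₀) f(z) = cos(1) is finite and nonzero.
So z = -1 is a pole of order 1.

Final answer: pole of order 1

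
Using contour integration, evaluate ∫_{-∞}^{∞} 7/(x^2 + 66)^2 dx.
Let f(z) = 7/(z^2 + 66)^2. The denominator has no real zeros and deg Q - deg P = 4 ≥ 2, so the integral of f over the upper semicircle |z| = R tends to 0 as R → ∞. Closing the contour in the upper half-plane,
  ∫_{-∞}^{∞} f(x) dx = 2πi · Σ Res(f, z_k)  over the poles with Im z_k > 0.

Zeros of the denominator: z^2 + 66 = 0 gives z = ±sqrt(66)*I.
Upper half-plane: z = sqrt(66)*I (a pole of order 2).

Write f(z) = g(z)/(z - sqrt(66)*I)^2 with g(z) = 7/(z + sqrt(66)*I)^2. For a double pole, Res(f, z₀) = g'(z₀):
  g'(z) = -14/(z + sqrt(66)*I)^3
  Res(f, sqrt(66)*I) = g'(sqrt(66)*I) = -7*sqrt(66)*I/17424

∫_{-∞}^{∞} f(x) dx = 2πi · (-7*sqrt(66)*I/17424) = 7*sqrt(66)*pi/8712

Final answer: 7*sqrt(66)*pi/8712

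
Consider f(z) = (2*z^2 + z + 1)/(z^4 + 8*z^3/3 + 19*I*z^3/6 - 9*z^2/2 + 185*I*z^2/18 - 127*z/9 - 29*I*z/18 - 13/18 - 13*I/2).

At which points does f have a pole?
The singularities of f are the zeros of the denominator. Factoring,
  z^4 + 8*z^3/3 + 19*I*z^3/6 - 9*z^2/2 + 185*I*z^2/18 - 127*z/9 - 29*I*z/18 - 13/18 - 13*I/2 = (z + 2/3 + I)*(z + I)*(z - 1 + 3*I/2)*(z + 3 - I/3)
so the candidates are z = -2/3 - I, z = -I, z = 1 - 3*I/2, z = -3 + I/3.

Check the numerator P(z) = 2*z^2 + z + 1 at each one:
  P(-2/3 - I) = -7/9 + 5*I/3 ≠ 0, so z = -2/3 - I is a (simple) pole.
  P(-I) = -1 - I ≠ 0, so z = -I is a (simple) pole.
  P(1 - 3*I/2) = -1/2 - 15*I/2 ≠ 0, so z = 1 - 3*I/2 is a (simple) pole.
  P(-3 + I/3) = 142/9 - 11*I/3 ≠ 0, so z = -3 + I/3 is a (simple) pole.

Poles of f: {-3 + I/3, -2/3 - I, -I, 1 - 3*I/2}

Final answer: {-3 + I/3, -2/3 - I, -I, 1 - 3*I/2}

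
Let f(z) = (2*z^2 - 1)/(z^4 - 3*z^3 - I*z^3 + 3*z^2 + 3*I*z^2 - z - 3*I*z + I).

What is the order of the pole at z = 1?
3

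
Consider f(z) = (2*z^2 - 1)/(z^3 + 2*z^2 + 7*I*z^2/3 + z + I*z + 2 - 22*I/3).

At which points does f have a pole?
The singularities of f are the zeros of the denominator. Factoring,
  z^3 + 2*z^2 + 7*I*z^2/3 + z + I*z + 2 - 22*I/3 = (z - 1 - 2*I/3)*(z + 1 + 3*I)*(z + 2)
so the candidates are z = 1 + 2*I/3, z = -1 - 3*I, z = -2.

Check the numerator P(z) = 2*z^2 - 1 at each one:
  P(1 + 2*I/3) = 1/9 + 8*I/3 ≠ 0, so z = 1 + 2*I/3 is a (simple) pole.
  P(-1 - 3*I) = -17 + 12*I ≠ 0, so z = -1 - 3*I is a (simple) pole.
  P(-2) = 7 ≠ 0, so z = -2 is a (simple) pole.

Poles of f: {-2, -1 - 3*I, 1 + 2*I/3}

Final answer: {-2, -1 - 3*I, 1 + 2*I/3}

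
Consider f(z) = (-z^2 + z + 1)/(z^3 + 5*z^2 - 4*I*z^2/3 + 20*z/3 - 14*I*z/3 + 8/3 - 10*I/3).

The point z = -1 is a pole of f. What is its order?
1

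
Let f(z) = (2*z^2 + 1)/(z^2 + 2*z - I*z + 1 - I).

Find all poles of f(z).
The singularities of f are the zeros of the denominator. Factoring,
  z^2 + 2*z - I*z + 1 - I = (z + 1)*(z + 1 - I)
so the candidates are z = -1, z = -1 + I.

Check the numerator P(z) = 2*z^2 + 1 at each one:
  P(-1) = 3 ≠ 0, so z = -1 is a (simple) pole.
  P(-1 + I) = 1 - 4*I ≠ 0, so z = -1 + I is a (simple) pole.

Poles of f: {-1, -1 + I}

Final answer: {-1, -1 + I}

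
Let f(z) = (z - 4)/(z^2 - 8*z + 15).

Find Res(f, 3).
Write f(z) = P(z)/Q(z) with P(z) = z - 4 and Q(z) = z^2 - 8*z + 15.
The denominator factors as Q(z) = (z - 3)*(z - 5), so z = 3 is a simple zero of Q and P is analytic there; z = 3 is therefore a simple pole and
  Res(f, z₀) = P(z₀)/Q'(z₀).

Q'(z) = 2*z - 8, so Q'(3) = -2.
P(3) = -1.

Res(f, 3) = (-1)/(-2) = 1/2

Final answer: 1/2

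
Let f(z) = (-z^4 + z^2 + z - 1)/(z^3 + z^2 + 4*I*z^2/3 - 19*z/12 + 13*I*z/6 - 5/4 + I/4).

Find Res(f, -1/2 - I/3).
Write f(z) = P(z)/Q(z) with P(z) = -z^4 + z^2 + z - 1 and Q(z) = z^3 + z^2 + 4*I*z^2/3 - 19*z/12 + 13*I*z/6 - 5/4 + I/4.
The denominator factors as Q(z) = (z + 1/2 + I/3)*(z - 1 + I)*(z + 3/2), so z = -1/2 - I/3 is a simple zero of Q and P is analytic there; z = -1/2 - I/3 is therefore a simple pole and
  Res(f, z₀) = P(z₀)/Q'(z₀).

Q'(z) = 3*z^2 + 2*z + 8*I*z/3 - 19/12 + 13*I/6, so Q'(-1/2 - I/3) = -23/18 + 7*I/6.
P(-1/2 - I/3) = -1645/1296 - 5*I/54.

Res(f, -1/2 - I/3) = (-1645/1296 - 5*I/54)/(-23/18 + 7*I/6) = 7063/13968 + 829*I/1552

Final answer: 7063/13968 + 829*I/1552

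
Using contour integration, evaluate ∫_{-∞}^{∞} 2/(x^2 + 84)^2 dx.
Let f(z) = 2/(z^2 + 84)^2. The denominator has no real zeros and deg Q - deg P = 4 ≥ 2, so the integral of f over the upper semicircle |z| = R tends to 0 as R → ∞. Closing the contour in the upper half-plane,
  ∫_{-∞}^{∞} f(x) dx = 2πi · Σ Res(f, z_k)  over the poles with Im z_k > 0.

Zeros of the denominator: z^2 + 84 = 0 gives z = ±2*sqrt(21)*I.
Upper half-plane: z = 2*sqrt(21)*I (a pole of order 2).

Write f(z) = g(z)/(z - 2*sqrt(21)*I)^2 with g(z) = 2/(z + 2*sqrt(21)*I)^2. For a double pole, Res(f, z₀) = g'(z₀):
  g'(z) = -4/(z + 2*sqrt(21)*I)^3
  Res(f, 2*sqrt(21)*I) = g'(2*sqrt(21)*I) = -sqrt(21)*I/7056

∫_{-∞}^{∞} f(x) dx = 2πi · (-sqrt(21)*I/7056) = sqrt(21)*pi/3528

Final answer: sqrt(21)*pi/3528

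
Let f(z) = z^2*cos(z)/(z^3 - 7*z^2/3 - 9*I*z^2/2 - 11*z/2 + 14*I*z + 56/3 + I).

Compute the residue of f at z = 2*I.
Write f(z) = P(z)/Q(z) with P(z) = z^2*cos(z) and Q(z) = z^3 - 7*z^2/3 - 9*I*z^2/2 - 11*z/2 + 14*I*z + 56/3 + I.
The denominator factors as Q(z) = (z + 2/3 - 3*I)*(z - 3 + I/2)*(z - 2*I), so z = 2*I is a simple zero of Q and P is analytic there; z = 2*I is therefore a simple pole and
  Res(f, z₀) = P(z₀)/Q'(z₀).

Q'(z) = 3*z^2 - 14*z/3 - 9*I*z - 11/2 + 14*I, so Q'(2*I) = 1/2 + 14*I/3.
P(2*I) = -4*cosh(2).

Res(f, 2*I) = (-4*cosh(2))/(1/2 + 14*I/3) = (-72/793 + 672*I/793)*cosh(2)

Final answer: (-72/793 + 672*I/793)*cosh(2)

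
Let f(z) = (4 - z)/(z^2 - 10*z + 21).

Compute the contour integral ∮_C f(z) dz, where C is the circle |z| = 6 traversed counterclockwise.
By the residue theorem, ∮_C f(z) dz = 2πi · (sum of the residues of f at the poles inside |z| = 6).

The denominator factors as (z - 3)*(z - 7), so the singularities of f are simple poles at z = 3, z = 7.
  |3|² = 9 < 36 = 6², so this pole is inside the contour.
  |7|² = 49 > 36 = 6², so this pole is outside the contour.

With P(z) = 4 - z and Q(z) = z^2 - 10*z + 21, each pole is simple, so Res(f, z₀) = P(z₀)/Q'(z₀) with Q'(z) = 2*z - 10.
  Res(f, 3) = P(3)/Q'(3) = (1)/(-4) = -1/4

∮_C f(z) dz = 2πi · (-1/4) = -I*pi/2

Final answer: -I*pi/2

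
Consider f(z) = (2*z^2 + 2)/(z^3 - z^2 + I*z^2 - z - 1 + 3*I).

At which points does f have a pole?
The singularities of f are the zeros of the denominator. Factoring,
  z^3 - z^2 + I*z^2 - z - 1 + 3*I = (z + 1 + I)*(z - I)*(z - 2 + I)
so the candidates are z = -1 - I, z = I, z = 2 - I.

Check the numerator P(z) = 2*z^2 + 2 at each one:
  P(-1 - I) = 2 + 4*I ≠ 0, so z = -1 - I is a (simple) pole.
  P(I) = 0, so the factor (z - I) cancels and z = I is only a removable singularity, not a pole.
  P(2 - I) = 8 - 8*I ≠ 0, so z = 2 - I is a (simple) pole.

Poles of f: {-1 - I, 2 - I}

Final answer: {-1 - I, 2 - I}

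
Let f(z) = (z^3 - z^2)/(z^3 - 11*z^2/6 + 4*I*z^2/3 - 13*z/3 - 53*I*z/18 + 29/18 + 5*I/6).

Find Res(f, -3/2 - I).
Write f(z) = P(z)/Q(z) with P(z) = z^3 - z^2 and Q(z) = z^3 - 11*z^2/6 + 4*I*z^2/3 - 13*z/3 - 53*I*z/18 + 29/18 + 5*I/6.
The denominator factors as Q(z) = (z + 3/2 + I)*(z - 1/3)*(z - 3 + I/3), so z = -3/2 - I is a simple zero of Q and P is analytic there; z = -3/2 - I is therefore a simple pole and
  Res(f, z₀) = P(z₀)/Q'(z₀).

Q'(z) = 3*z^2 - 11*z/3 + 8*I*z/3 - 13/3 - 53*I/18, so Q'(-3/2 - I) = 91/12 + 103*I/18.
P(-3/2 - I) = -1/8 - 35*I/4.

Res(f, -3/2 - I) = (-1/8 - 35*I/4)/(91/12 + 103*I/18) = -132237/233930 - 85068*I/116965

Final answer: -132237/233930 - 85068*I/116965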